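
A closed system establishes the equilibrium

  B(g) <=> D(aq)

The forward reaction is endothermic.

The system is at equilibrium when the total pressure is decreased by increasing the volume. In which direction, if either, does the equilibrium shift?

left

Gas moles: reactants 1, products 0 (Δn_gas = -1). Expansion shifts the system toward the side with more moles of gas — to the left.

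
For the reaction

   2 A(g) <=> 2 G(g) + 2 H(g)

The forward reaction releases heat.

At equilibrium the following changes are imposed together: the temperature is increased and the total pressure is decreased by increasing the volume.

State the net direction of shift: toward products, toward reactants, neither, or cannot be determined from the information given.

The forward reaction is exothermic. Raising T favours the endothermic direction — shift to the left.
Gas moles: reactants 2, products 4 (Δn_gas = +2). Expansion shifts the system toward the side with more moles of gas — to the right.
The individual effects push in opposite directions; without quantitative information the net direction cannot be determined.

cannot be determined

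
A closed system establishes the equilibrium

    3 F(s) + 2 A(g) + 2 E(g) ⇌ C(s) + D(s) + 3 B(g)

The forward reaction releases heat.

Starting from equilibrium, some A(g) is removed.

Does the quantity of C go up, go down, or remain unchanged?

decreases

Removing A (g), a reactant, drives the reaction to the left.
The net shift is to the left. C is a product, so its amount decreases.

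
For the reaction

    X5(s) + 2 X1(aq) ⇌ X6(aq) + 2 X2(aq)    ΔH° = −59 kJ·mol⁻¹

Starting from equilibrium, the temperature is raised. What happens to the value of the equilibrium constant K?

decreases

K depends on temperature via the van 't Hoff relation. The forward reaction is exothermic, so raising T decreases K.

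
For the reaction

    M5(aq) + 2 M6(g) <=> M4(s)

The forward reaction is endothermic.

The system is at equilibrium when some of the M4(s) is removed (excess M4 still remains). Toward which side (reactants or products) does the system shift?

no shift

M4 is a pure solid; its activity is 1 regardless of amount, so Q is unaffected — no shift from this change.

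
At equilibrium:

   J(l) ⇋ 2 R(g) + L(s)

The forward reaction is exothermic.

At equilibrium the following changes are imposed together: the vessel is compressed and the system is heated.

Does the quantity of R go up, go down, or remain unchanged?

Gas moles: reactants 0, products 2 (Δn_gas = +2). Compression shifts the system toward the side with fewer moles of gas — to the left.
The forward reaction is exothermic. Raising T favours the endothermic direction — shift to the left.
The net shift is to the left. R is a product, so its amount decreases.

decreases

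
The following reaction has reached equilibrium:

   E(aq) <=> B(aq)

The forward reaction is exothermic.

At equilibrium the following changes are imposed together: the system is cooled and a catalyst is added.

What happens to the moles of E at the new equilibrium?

decreases

The forward reaction is exothermic. Lowering T favours the exothermic direction — shift to the right.
A catalyst speeds both forward and reverse rates equally; it changes neither Q nor K — no shift from this change.
The net shift is to the right. E is a reactant, so its amount decreases.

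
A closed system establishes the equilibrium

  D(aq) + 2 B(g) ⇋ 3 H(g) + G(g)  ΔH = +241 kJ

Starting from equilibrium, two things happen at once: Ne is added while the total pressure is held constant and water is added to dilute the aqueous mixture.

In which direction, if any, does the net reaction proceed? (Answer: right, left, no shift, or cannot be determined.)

Adding inert gas at constant total pressure expands the volume and lowers every reacting partial pressure. With Δn_gas = 4 − 2 = +2, Q moves away from K toward the side with fewer gas moles, so the system shifts toward the side with more gas moles — to the right.
Dilution lowers every aqueous concentration by the same factor. Δn_aq = 0 − 1 = -1, so the system shifts toward the side with more dissolved moles — to the left.
The individual effects push in opposite directions; without quantitative information the net direction cannot be determined.

cannot be determined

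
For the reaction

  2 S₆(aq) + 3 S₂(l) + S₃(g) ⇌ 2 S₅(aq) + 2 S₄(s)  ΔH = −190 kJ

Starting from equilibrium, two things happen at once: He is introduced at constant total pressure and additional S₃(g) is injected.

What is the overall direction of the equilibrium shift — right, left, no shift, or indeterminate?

Adding inert gas at constant total pressure expands the volume and lowers every reacting partial pressure. With Δn_gas = 0 − 1 = -1, Q moves away from K toward the side with fewer gas moles, so the system shifts toward the side with more gas moles — to the left.
Adding S₃ (g), a reactant, drives the reaction to the right.
The individual effects push in opposite directions; without quantitative information the net direction cannot be determined.

cannot be determined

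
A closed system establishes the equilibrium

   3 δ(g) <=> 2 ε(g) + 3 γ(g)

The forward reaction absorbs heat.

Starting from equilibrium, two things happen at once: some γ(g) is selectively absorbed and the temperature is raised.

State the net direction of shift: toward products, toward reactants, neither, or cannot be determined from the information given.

right

Removing γ (g), a product, drives the reaction to the right.
The forward reaction is endothermic. Raising T favours the endothermic direction — shift to the right.
All effects act in the same direction — net shift to the right.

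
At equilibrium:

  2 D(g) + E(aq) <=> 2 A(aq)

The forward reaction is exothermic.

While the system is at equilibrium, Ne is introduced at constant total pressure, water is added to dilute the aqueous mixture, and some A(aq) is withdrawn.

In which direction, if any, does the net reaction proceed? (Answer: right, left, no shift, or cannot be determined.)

Adding inert gas at constant total pressure expands the volume and lowers every reacting partial pressure. With Δn_gas = 0 − 2 = -2, Q moves away from K toward the side with fewer gas moles, so the system shifts toward the side with more gas moles — to the left.
Dilution lowers every aqueous concentration by the same factor. Δn_aq = 2 − 1 = +1, so the system shifts toward the side with more dissolved moles — to the right.
Removing A (aq), a product, drives the reaction to the right.
The individual effects push in opposite directions; without quantitative information the net direction cannot be determined.

cannot be determined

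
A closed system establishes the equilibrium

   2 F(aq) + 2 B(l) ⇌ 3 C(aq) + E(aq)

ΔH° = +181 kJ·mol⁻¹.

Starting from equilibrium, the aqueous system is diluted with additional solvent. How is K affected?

The equilibrium constant depends only on temperature. This perturbation may move the position of equilibrium, but since T is unchanged, K itself is unchanged.

unchanged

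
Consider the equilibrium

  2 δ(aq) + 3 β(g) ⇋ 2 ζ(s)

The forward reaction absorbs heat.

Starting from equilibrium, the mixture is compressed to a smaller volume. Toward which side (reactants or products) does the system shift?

right

Gas moles: reactants 3, products 0 (Δn_gas = -3). Compression shifts the system toward the side with fewer moles of gas — to the right.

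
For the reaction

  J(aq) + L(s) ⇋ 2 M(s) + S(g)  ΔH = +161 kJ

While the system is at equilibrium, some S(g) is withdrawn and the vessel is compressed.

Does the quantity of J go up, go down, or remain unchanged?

Removing S (g), a product, drives the reaction to the right.
Gas moles: reactants 0, products 1 (Δn_gas = +1). Compression shifts the system toward the side with fewer moles of gas — to the left.
The two effects oppose each other, so the net shift — and hence the change in J — cannot be determined from the given information.

cannot be determined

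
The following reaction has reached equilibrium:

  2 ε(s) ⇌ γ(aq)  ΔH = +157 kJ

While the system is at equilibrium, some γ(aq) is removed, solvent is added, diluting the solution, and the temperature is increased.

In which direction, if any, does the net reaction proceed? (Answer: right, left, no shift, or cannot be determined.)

right

Removing γ (aq), a product, drives the reaction to the right.
Dilution lowers every aqueous concentration by the same factor. Δn_aq = 1 − 0 = +1, so the system shifts toward the side with more dissolved moles — to the right.
The forward reaction is endothermic. Raising T favours the endothermic direction — shift to the right.
All effects act in the same direction — net shift to the right.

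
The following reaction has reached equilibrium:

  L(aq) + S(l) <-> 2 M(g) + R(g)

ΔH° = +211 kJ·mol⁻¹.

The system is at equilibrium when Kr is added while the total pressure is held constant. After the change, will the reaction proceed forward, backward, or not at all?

Adding inert gas at constant total pressure expands the volume and lowers every reacting partial pressure. With Δn_gas = 3 − 0 = +3, Q moves away from K toward the side with fewer gas moles, so the system shifts toward the side with more gas moles — to the right.

right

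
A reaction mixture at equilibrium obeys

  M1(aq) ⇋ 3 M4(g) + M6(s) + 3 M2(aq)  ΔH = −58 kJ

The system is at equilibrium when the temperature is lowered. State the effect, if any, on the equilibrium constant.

K depends on temperature via the van 't Hoff relation. The forward reaction is exothermic, so lowering T increases K.

increases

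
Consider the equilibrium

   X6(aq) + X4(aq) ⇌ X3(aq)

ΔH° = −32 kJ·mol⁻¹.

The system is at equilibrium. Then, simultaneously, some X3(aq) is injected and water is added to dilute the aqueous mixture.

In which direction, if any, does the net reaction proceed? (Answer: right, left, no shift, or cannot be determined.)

left

Adding X3 (aq), a product, drives the reaction to the left.
Dilution lowers every aqueous concentration by the same factor. Δn_aq = 1 − 2 = -1, so the system shifts toward the side with more dissolved moles — to the left.
All effects act in the same direction — net shift to the left.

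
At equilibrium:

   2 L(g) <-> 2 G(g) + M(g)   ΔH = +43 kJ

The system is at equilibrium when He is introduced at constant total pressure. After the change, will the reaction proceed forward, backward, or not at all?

Adding inert gas at constant total pressure expands the volume and lowers every reacting partial pressure. With Δn_gas = 3 − 2 = +1, Q moves away from K toward the side with fewer gas moles, so the system shifts toward the side with more gas moles — to the right.

right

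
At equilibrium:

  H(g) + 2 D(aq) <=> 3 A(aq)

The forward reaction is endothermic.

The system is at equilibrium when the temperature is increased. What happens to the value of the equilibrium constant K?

K depends on temperature via the van 't Hoff relation. The forward reaction is endothermic, so raising T increases K.

increases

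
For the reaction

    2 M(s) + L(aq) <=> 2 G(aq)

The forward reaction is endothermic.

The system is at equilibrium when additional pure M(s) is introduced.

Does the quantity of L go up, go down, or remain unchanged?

M is a pure solid; its activity is 1 regardless of amount, so Q is unaffected — no shift from this change.
No net shift occurs, so the amount of L is unchanged.

unchanged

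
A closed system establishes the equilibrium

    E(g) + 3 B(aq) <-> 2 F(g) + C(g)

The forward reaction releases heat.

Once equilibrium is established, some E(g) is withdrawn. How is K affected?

unchanged

The equilibrium constant depends only on temperature. This perturbation may move the position of equilibrium, but since T is unchanged, K itself is unchanged.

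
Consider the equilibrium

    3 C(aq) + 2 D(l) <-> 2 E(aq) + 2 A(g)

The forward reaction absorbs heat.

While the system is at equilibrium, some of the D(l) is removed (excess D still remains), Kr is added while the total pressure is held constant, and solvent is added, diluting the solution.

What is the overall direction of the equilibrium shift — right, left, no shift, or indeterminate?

D is a pure liquid; its activity is 1 regardless of amount, so Q is unaffected — no shift from this change.
Adding inert gas at constant total pressure expands the volume and lowers every reacting partial pressure. With Δn_gas = 2 − 0 = +2, Q moves away from K toward the side with fewer gas moles, so the system shifts toward the side with more gas moles — to the right.
Dilution lowers every aqueous concentration by the same factor. Δn_aq = 2 − 3 = -1, so the system shifts toward the side with more dissolved moles — to the left.
The individual effects push in opposite directions; without quantitative information the net direction cannot be determined.

cannot be determined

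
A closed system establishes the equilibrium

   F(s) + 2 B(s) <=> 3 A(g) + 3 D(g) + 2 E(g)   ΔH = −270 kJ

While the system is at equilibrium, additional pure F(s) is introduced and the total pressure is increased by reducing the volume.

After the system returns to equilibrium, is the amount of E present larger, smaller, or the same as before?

decreases

F is a pure solid; its activity is 1 regardless of amount, so Q is unaffected — no shift from this change.
Gas moles: reactants 0, products 8 (Δn_gas = +8). Compression shifts the system toward the side with fewer moles of gas — to the left.
The net shift is to the left. E is a product, so its amount decreases.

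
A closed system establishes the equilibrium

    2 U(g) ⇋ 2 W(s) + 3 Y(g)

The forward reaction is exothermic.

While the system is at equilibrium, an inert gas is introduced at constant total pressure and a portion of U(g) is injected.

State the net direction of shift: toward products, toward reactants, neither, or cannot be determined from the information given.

Adding inert gas at constant total pressure expands the volume and lowers every reacting partial pressure. With Δn_gas = 3 − 2 = +1, Q moves away from K toward the side with fewer gas moles, so the system shifts toward the side with more gas moles — to the right.
Adding U (g), a reactant, drives the reaction to the right.
All effects act in the same direction — net shift to the right.

right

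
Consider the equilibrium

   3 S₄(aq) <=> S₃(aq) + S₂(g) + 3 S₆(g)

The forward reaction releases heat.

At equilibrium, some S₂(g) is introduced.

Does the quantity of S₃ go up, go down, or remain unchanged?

decreases

Adding S₂ (g), a product, drives the reaction to the left.
The net shift is to the left. S₃ is a product, so its amount decreases.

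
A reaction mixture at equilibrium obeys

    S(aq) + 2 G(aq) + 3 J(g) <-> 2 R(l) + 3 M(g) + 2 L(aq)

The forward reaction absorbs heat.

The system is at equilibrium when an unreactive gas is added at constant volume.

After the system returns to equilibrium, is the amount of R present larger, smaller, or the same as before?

unchanged

At constant volume, adding an inert gas leaves every reacting species' partial pressure unchanged, so Q is unchanged — no shift from this change.
No net shift occurs, so the amount of R is unchanged.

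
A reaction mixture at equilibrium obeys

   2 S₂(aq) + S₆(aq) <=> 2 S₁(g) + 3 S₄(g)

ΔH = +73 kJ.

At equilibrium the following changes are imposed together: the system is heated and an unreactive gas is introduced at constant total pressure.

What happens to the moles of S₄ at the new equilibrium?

The forward reaction is endothermic. Raising T favours the endothermic direction — shift to the right.
Adding inert gas at constant total pressure expands the volume and lowers every reacting partial pressure. With Δn_gas = 5 − 0 = +5, Q moves away from K toward the side with fewer gas moles, so the system shifts toward the side with more gas moles — to the right.
The net shift is to the right. S₄ is a product, so its amount increases.

increases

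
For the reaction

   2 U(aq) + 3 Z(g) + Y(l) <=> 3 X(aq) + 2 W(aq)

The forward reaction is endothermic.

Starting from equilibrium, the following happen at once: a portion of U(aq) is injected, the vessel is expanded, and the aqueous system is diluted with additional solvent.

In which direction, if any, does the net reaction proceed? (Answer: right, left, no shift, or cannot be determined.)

Adding U (aq), a reactant, drives the reaction to the right.
Gas moles: reactants 3, products 0 (Δn_gas = -3). Expansion shifts the system toward the side with more moles of gas — to the left.
Dilution lowers every aqueous concentration by the same factor. Δn_aq = 5 − 2 = +3, so the system shifts toward the side with more dissolved moles — to the right.
The individual effects push in opposite directions; without quantitative information the net direction cannot be determined.

cannot be determined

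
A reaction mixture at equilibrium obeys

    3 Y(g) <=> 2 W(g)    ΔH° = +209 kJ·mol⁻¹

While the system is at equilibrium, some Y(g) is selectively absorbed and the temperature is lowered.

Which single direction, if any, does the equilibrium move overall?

left

Removing Y (g), a reactant, drives the reaction to the left.
The forward reaction is endothermic. Lowering T favours the exothermic direction — shift to the left.
All effects act in the same direction — net shift to the left.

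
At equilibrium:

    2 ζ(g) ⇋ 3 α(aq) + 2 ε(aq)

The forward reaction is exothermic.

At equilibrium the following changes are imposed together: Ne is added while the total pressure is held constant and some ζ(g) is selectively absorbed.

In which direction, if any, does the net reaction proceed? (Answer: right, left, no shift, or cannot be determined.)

left

Adding inert gas at constant total pressure expands the volume and lowers every reacting partial pressure. With Δn_gas = 0 − 2 = -2, Q moves away from K toward the side with fewer gas moles, so the system shifts toward the side with more gas moles — to the left.
Removing ζ (g), a reactant, drives the reaction to the left.
All effects act in the same direction — net shift to the left.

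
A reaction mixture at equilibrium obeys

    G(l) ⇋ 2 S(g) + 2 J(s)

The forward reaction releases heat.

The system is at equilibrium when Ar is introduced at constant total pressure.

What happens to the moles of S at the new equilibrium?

increases

Adding inert gas at constant total pressure expands the volume and lowers every reacting partial pressure. With Δn_gas = 2 − 0 = +2, Q moves away from K toward the side with fewer gas moles, so the system shifts toward the side with more gas moles — to the right.
The net shift is to the right. S is a product, so its amount increases.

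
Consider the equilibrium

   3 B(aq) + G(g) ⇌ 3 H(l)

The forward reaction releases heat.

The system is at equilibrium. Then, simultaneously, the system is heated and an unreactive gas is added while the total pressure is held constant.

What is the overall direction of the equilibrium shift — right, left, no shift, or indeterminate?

left

The forward reaction is exothermic. Raising T favours the endothermic direction — shift to the left.
Adding inert gas at constant total pressure expands the volume and lowers every reacting partial pressure. With Δn_gas = 0 − 1 = -1, Q moves away from K toward the side with fewer gas moles, so the system shifts toward the side with more gas moles — to the left.
All effects act in the same direction — net shift to the left.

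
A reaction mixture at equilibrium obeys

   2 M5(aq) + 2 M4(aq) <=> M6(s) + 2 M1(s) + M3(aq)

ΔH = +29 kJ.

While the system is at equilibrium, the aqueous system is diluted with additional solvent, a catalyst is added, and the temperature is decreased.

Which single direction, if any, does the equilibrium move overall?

Dilution lowers every aqueous concentration by the same factor. Δn_aq = 1 − 4 = -3, so the system shifts toward the side with more dissolved moles — to the left.
A catalyst speeds both forward and reverse rates equally; it changes neither Q nor K — no shift from this change.
The forward reaction is endothermic. Lowering T favours the exothermic direction — shift to the left.
Only the nonzero effect(s) matter; the net shift is to the left.

left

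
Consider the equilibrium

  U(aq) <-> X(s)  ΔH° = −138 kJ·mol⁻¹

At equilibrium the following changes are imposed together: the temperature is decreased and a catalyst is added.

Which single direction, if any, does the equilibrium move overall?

right

The forward reaction is exothermic. Lowering T favours the exothermic direction — shift to the right.
A catalyst speeds both forward and reverse rates equally; it changes neither Q nor K — no shift from this change.
Only the nonzero effect(s) matter; the net shift is to the right.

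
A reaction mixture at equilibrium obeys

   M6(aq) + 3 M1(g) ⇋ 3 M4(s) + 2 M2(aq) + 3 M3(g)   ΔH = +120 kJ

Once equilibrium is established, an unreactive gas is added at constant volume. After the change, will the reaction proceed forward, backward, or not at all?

At constant volume, adding an inert gas leaves every reacting species' partial pressure unchanged, so Q is unchanged — no shift from this change.

no shift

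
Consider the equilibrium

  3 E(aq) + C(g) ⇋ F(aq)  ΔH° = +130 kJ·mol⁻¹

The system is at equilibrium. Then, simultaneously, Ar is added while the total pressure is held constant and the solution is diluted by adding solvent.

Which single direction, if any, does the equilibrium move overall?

left

Adding inert gas at constant total pressure expands the volume and lowers every reacting partial pressure. With Δn_gas = 0 − 1 = -1, Q moves away from K toward the side with fewer gas moles, so the system shifts toward the side with more gas moles — to the left.
Dilution lowers every aqueous concentration by the same factor. Δn_aq = 1 − 3 = -2, so the system shifts toward the side with more dissolved moles — to the left.
All effects act in the same direction — net shift to the left.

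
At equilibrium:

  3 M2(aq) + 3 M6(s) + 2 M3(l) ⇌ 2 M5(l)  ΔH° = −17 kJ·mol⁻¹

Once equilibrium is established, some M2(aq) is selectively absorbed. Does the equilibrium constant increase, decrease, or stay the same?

unchanged

The equilibrium constant depends only on temperature. This perturbation may move the position of equilibrium, but since T is unchanged, K itself is unchanged.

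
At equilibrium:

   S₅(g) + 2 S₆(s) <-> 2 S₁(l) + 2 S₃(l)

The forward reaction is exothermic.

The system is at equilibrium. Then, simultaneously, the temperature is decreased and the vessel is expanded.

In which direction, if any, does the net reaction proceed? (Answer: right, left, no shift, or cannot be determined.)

cannot be determined

The forward reaction is exothermic. Lowering T favours the exothermic direction — shift to the right.
Gas moles: reactants 1, products 0 (Δn_gas = -1). Expansion shifts the system toward the side with more moles of gas — to the left.
The individual effects push in opposite directions; without quantitative information the net direction cannot be determined.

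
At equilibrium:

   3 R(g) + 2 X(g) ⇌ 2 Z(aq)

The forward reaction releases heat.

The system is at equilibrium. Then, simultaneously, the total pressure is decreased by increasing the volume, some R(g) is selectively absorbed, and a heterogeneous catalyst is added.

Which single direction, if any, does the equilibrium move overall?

left

Gas moles: reactants 5, products 0 (Δn_gas = -5). Expansion shifts the system toward the side with more moles of gas — to the left.
Removing R (g), a reactant, drives the reaction to the left.
A catalyst speeds both forward and reverse rates equally; it changes neither Q nor K — no shift from this change.
Only the nonzero effect(s) matter; the net shift is to the left.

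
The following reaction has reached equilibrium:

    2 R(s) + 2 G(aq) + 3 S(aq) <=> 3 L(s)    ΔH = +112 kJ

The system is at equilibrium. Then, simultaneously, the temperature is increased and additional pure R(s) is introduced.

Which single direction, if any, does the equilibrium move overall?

right

The forward reaction is endothermic. Raising T favours the endothermic direction — shift to the right.
R is a pure solid; its activity is 1 regardless of amount, so Q is unaffected — no shift from this change.
Only the nonzero effect(s) matter; the net shift is to the right.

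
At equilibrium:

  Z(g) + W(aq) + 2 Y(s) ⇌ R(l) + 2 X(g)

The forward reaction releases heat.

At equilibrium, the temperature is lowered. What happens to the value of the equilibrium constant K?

increases

K depends on temperature via the van 't Hoff relation. The forward reaction is exothermic, so lowering T increases K.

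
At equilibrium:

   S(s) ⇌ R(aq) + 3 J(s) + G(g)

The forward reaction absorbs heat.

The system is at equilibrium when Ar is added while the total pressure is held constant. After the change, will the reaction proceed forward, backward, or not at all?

Adding inert gas at constant total pressure expands the volume and lowers every reacting partial pressure. With Δn_gas = 1 − 0 = +1, Q moves away from K toward the side with fewer gas moles, so the system shifts toward the side with more gas moles — to the right.

right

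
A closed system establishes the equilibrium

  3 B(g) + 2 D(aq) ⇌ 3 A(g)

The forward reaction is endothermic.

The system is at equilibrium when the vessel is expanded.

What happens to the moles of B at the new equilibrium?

unchanged

Gas moles: reactants 3, products 3. Δn_gas = 0, so a volume change leaves Q equal to K — no shift from this change.
No net shift occurs, so the amount of B is unchanged.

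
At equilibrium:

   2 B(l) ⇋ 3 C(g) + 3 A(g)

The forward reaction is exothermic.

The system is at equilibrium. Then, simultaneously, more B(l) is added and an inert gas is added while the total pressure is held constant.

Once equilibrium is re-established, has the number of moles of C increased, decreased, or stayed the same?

increases

B is a pure liquid; its activity is 1 regardless of amount, so Q is unaffected — no shift from this change.
Adding inert gas at constant total pressure expands the volume and lowers every reacting partial pressure. With Δn_gas = 6 − 0 = +6, Q moves away from K toward the side with fewer gas moles, so the system shifts toward the side with more gas moles — to the right.
The net shift is to the right. C is a product, so its amount increases.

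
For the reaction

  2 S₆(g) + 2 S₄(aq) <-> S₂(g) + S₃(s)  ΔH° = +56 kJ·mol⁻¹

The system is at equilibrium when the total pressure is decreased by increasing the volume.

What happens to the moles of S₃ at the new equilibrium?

decreases

Gas moles: reactants 2, products 1 (Δn_gas = -1). Expansion shifts the system toward the side with more moles of gas — to the left.
The net shift is to the left. S₃ is a product, so its amount decreases.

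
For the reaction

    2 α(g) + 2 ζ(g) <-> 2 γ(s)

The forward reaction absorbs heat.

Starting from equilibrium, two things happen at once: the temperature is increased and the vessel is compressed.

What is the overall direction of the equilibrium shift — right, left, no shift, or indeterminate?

The forward reaction is endothermic. Raising T favours the endothermic direction — shift to the right.
Gas moles: reactants 4, products 0 (Δn_gas = -4). Compression shifts the system toward the side with fewer moles of gas — to the right.
All effects act in the same direction — net shift to the right.

right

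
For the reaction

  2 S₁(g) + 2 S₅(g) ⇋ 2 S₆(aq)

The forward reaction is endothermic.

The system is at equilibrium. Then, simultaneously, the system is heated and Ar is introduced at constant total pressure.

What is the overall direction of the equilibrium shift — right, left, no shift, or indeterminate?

The forward reaction is endothermic. Raising T favours the endothermic direction — shift to the right.
Adding inert gas at constant total pressure expands the volume and lowers every reacting partial pressure. With Δn_gas = 0 − 4 = -4, Q moves away from K toward the side with fewer gas moles, so the system shifts toward the side with more gas moles — to the left.
The individual effects push in opposite directions; without quantitative information the net direction cannot be determined.

cannot be determined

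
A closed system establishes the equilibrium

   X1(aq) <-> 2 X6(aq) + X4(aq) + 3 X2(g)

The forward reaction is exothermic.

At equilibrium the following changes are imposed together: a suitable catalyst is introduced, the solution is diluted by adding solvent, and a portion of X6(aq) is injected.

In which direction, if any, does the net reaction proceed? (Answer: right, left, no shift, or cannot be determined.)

A catalyst speeds both forward and reverse rates equally; it changes neither Q nor K — no shift from this change.
Dilution lowers every aqueous concentration by the same factor. Δn_aq = 3 − 1 = +2, so the system shifts toward the side with more dissolved moles — to the right.
Adding X6 (aq), a product, drives the reaction to the left.
The individual effects push in opposite directions; without quantitative information the net direction cannot be determined.

cannot be determined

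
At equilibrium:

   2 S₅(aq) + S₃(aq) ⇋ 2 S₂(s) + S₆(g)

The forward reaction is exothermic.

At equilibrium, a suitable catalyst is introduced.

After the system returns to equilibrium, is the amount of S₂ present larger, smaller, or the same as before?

unchanged

A catalyst speeds both forward and reverse rates equally; it changes neither Q nor K — no shift from this change.
No net shift occurs, so the amount of S₂ is unchanged.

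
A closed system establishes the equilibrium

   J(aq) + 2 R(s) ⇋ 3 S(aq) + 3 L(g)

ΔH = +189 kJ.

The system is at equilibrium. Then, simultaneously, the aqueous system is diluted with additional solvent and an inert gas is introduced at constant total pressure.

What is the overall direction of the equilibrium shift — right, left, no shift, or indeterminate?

right

Dilution lowers every aqueous concentration by the same factor. Δn_aq = 3 − 1 = +2, so the system shifts toward the side with more dissolved moles — to the right.
Adding inert gas at constant total pressure expands the volume and lowers every reacting partial pressure. With Δn_gas = 3 − 0 = +3, Q moves away from K toward the side with fewer gas moles, so the system shifts toward the side with more gas moles — to the right.
All effects act in the same direction — net shift to the right.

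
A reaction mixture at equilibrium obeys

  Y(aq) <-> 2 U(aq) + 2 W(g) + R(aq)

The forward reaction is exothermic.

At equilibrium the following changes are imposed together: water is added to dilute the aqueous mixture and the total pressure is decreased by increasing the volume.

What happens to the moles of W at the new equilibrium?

Dilution lowers every aqueous concentration by the same factor. Δn_aq = 3 − 1 = +2, so the system shifts toward the side with more dissolved moles — to the right.
Gas moles: reactants 0, products 2 (Δn_gas = +2). Expansion shifts the system toward the side with more moles of gas — to the right.
The net shift is to the right. W is a product, so its amount increases.

increases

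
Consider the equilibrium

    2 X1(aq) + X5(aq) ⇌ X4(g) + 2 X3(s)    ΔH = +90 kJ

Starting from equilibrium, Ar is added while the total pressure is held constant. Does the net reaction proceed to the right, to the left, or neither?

right

Adding inert gas at constant total pressure expands the volume and lowers every reacting partial pressure. With Δn_gas = 1 − 0 = +1, Q moves away from K toward the side with fewer gas moles, so the system shifts toward the side with more gas moles — to the right.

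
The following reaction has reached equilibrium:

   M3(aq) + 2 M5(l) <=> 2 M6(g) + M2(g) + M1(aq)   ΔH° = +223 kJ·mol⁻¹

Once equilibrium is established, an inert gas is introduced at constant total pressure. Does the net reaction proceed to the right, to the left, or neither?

Adding inert gas at constant total pressure expands the volume and lowers every reacting partial pressure. With Δn_gas = 3 − 0 = +3, Q moves away from K toward the side with fewer gas moles, so the system shifts toward the side with more gas moles — to the right.

right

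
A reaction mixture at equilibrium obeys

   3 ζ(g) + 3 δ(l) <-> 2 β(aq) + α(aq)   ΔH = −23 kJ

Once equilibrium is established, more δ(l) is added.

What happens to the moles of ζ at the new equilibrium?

δ is a pure liquid; its activity is 1 regardless of amount, so Q is unaffected — no shift from this change.
No net shift occurs, so the amount of ζ is unchanged.

unchanged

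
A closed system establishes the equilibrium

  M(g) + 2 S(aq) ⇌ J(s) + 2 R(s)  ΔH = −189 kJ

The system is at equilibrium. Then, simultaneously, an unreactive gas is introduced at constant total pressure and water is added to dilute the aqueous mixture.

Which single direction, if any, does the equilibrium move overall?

left

Adding inert gas at constant total pressure expands the volume and lowers every reacting partial pressure. With Δn_gas = 0 − 1 = -1, Q moves away from K toward the side with fewer gas moles, so the system shifts toward the side with more gas moles — to the left.
Dilution lowers every aqueous concentration by the same factor. Δn_aq = 0 − 2 = -2, so the system shifts toward the side with more dissolved moles — to the left.
All effects act in the same direction — net shift to the left.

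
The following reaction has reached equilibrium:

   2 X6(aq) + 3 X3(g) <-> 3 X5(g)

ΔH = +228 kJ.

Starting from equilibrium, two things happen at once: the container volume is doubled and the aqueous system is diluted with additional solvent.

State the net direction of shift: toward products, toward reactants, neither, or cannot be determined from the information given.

Gas moles: reactants 3, products 3. Δn_gas = 0, so a volume change leaves Q equal to K — no shift from this change.
Dilution lowers every aqueous concentration by the same factor. Δn_aq = 0 − 2 = -2, so the system shifts toward the side with more dissolved moles — to the left.
Only the nonzero effect(s) matter; the net shift is to the left.

left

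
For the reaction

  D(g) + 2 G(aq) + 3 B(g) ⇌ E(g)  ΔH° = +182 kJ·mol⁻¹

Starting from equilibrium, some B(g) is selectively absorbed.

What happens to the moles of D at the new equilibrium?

Removing B (g), a reactant, drives the reaction to the left.
The net shift is to the left. D is a reactant, so its amount increases.

increases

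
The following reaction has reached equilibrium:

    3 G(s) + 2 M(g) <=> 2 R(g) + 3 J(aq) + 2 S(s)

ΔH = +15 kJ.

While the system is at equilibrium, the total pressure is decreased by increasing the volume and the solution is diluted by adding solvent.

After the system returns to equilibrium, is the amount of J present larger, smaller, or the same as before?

Gas moles: reactants 2, products 2. Δn_gas = 0, so a volume change leaves Q equal to K — no shift from this change.
Dilution lowers every aqueous concentration by the same factor. Δn_aq = 3 − 0 = +3, so the system shifts toward the side with more dissolved moles — to the right.
The net shift is to the right. J is a product, so its amount increases.

increases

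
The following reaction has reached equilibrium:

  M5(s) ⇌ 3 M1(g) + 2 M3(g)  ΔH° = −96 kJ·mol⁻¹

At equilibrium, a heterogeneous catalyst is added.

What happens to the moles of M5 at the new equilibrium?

A catalyst speeds both forward and reverse rates equally; it changes neither Q nor K — no shift from this change.
No net shift occurs, so the amount of M5 is unchanged.

unchanged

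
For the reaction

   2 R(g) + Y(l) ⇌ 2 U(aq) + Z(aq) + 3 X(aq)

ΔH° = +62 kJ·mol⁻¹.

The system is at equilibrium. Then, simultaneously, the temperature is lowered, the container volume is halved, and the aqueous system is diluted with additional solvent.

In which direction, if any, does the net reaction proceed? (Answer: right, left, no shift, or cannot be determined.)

The forward reaction is endothermic. Lowering T favours the exothermic direction — shift to the left.
Gas moles: reactants 2, products 0 (Δn_gas = -2). Compression shifts the system toward the side with fewer moles of gas — to the right.
Dilution lowers every aqueous concentration by the same factor. Δn_aq = 6 − 0 = +6, so the system shifts toward the side with more dissolved moles — to the right.
The individual effects push in opposite directions; without quantitative information the net direction cannot be determined.

cannot be determined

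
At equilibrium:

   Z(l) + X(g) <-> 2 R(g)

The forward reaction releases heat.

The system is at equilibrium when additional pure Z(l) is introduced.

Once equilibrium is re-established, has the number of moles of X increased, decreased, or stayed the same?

Z is a pure liquid; its activity is 1 regardless of amount, so Q is unaffected — no shift from this change.
No net shift occurs, so the amount of X is unchanged.

unchanged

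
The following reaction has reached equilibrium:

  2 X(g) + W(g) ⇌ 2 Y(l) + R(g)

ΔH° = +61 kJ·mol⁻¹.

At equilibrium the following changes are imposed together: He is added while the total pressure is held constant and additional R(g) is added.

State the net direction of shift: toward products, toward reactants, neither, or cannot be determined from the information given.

Adding inert gas at constant total pressure expands the volume and lowers every reacting partial pressure. With Δn_gas = 1 − 3 = -2, Q moves away from K toward the side with fewer gas moles, so the system shifts toward the side with more gas moles — to the left.
Adding R (g), a product, drives the reaction to the left.
All effects act in the same direction — net shift to the left.

left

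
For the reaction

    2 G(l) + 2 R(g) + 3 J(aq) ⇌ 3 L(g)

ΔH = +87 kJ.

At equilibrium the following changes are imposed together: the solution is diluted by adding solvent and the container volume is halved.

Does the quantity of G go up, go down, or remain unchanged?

increases

Dilution lowers every aqueous concentration by the same factor. Δn_aq = 0 − 3 = -3, so the system shifts toward the side with more dissolved moles — to the left.
Gas moles: reactants 2, products 3 (Δn_gas = +1). Compression shifts the system toward the side with fewer moles of gas — to the left.
The net shift is to the left. G is a reactant, so its amount increases.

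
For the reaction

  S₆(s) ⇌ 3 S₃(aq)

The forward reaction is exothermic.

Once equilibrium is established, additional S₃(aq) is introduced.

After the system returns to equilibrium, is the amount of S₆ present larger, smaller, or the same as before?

increases

Adding S₃ (aq), a product, drives the reaction to the left.
The net shift is to the left. S₆ is a reactant, so its amount increases.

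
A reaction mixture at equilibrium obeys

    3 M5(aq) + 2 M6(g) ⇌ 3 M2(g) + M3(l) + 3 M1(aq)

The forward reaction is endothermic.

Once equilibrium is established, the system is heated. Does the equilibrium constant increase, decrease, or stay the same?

K depends on temperature via the van 't Hoff relation. The forward reaction is endothermic, so raising T increases K.

increases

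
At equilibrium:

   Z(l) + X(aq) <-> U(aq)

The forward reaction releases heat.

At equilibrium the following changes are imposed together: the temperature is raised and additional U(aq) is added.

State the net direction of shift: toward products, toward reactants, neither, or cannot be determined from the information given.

left

The forward reaction is exothermic. Raising T favours the endothermic direction — shift to the left.
Adding U (aq), a product, drives the reaction to the left.
All effects act in the same direction — net shift to the left.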